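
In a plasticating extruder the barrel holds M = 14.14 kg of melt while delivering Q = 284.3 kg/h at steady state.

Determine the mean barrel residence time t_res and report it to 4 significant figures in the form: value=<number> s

Throughput in SI: Q_s = 284.3 kg/h ÷ 3600 s/h = 0.0789722 kg/s
t_res = M / Q_s = 14.14 ÷ 0.0789722 = 179.05 s

value=179.1 s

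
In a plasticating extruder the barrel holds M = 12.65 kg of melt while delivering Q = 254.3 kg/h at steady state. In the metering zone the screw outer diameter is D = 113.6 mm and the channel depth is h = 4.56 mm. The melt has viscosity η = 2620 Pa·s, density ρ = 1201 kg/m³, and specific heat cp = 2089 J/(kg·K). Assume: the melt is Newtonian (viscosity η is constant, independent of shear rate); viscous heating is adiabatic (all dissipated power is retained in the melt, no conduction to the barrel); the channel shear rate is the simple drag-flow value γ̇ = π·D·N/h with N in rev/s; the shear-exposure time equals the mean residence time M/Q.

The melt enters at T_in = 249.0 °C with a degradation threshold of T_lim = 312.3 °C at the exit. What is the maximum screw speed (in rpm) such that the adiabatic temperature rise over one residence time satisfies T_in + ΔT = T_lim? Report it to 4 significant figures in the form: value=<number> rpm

value=14.10 rpm

Convert throughput: Q = 254.3 kg/h = 254.3/3600 = 0.0706389 kg/s
t_res = M / Q_s = 12.65 ÷ 0.0706389 = 179.08 s
Geometry in SI: D = 113.6 mm → 0.1136 m, h = 4.56 mm → 0.00456 m
Allowable rise: ΔT_a = T_lim − T_in = 312.3 − 249.0 = 63.3 K
Invert ΔT = ηγ̇²t_res/(ρcp) for γ̇: γ̇_max² = ΔT_a ρ cp / (η t_res) = 63.3·1201·2089 / (2620·179.08) = 338.483 s⁻²
γ̇_max = sqrt(338.483) = 18.3979 s⁻¹
Solve γ̇ = πDN/h for N: N_max = γ̇_max·h/(π·D) = 18.3979 × 0.00456 / (π × 0.1136) = 0.235074 rev/s = 14.1045 rpm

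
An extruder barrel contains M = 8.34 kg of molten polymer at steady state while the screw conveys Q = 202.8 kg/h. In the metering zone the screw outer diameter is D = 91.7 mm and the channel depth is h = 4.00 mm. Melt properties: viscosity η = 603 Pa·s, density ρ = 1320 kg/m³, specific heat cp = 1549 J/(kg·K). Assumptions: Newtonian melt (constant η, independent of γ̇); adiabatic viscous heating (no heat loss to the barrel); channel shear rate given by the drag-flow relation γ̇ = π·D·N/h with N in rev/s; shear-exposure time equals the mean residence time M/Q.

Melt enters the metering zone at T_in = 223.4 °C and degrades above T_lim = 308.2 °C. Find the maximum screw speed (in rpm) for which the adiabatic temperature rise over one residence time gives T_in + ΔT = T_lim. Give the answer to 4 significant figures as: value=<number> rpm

Throughput in SI: Q_s = 202.8 kg/h ÷ 3600 s/h = 0.0563333 kg/s
Mean residence time: t_res = M/Q_s = 8.34 kg / 0.0563333 kg/s = 148.047 s
Convert to metres: D = 0.0917 m, h = 0.004 m
Allowable rise: ΔT_a = T_lim − T_in = 308.2 − 223.4 = 84.8 K
γ̇_max² = ΔT_a·ρ·cp/(η·t_res) = 84.8·1320·1549/(603·148.047) = 1942.24 s⁻²
γ̇_max = sqrt(1942.24) = 44.0709 s⁻¹
Solve γ̇ = πDN/h for N: N_max = γ̇_max·h/(π·D) = 44.0709 × 0.004 / (π × 0.0917) = 0.611917 rev/s = 36.715 rpm

value=36.72 rpm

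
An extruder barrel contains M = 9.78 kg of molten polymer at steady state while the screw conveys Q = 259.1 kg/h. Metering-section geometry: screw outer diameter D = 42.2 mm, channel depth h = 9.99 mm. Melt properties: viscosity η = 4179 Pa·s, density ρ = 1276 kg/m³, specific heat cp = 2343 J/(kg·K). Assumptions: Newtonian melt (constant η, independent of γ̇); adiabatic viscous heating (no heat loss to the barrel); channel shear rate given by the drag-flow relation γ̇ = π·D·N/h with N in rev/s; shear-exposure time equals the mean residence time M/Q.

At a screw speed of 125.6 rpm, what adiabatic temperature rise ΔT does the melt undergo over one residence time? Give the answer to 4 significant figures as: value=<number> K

Q_s = Q / 3600 = 259.1 / 3600 = 0.0719722 kg/s
t_res = M / Q_s = 9.78 ÷ 0.0719722 = 135.886 s
Geometry in metres: D = 42.2 mm → 0.0422 m, h = 9.99 mm → 0.00999 m; screw speed N = 125.6 rpm = 2.09333 rev/s
Shear rate: γ̇ = πDN/h = π·0.0422·2.09333/0.00999 = 27.7802 s⁻¹
ΔT = η·γ̇²·t_res/(ρ·cp) = [4179 × 27.7802² × 135.886] / [1276 × 2343] = 146.586 K

value=146.6 K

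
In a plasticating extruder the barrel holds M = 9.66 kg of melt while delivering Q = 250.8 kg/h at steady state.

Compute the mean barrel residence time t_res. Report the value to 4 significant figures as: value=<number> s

value=138.7 s

Convert throughput: Q = 250.8 kg/h = 250.8/3600 = 0.0696667 kg/s
t_res = M / Q_s = 9.66 ÷ 0.0696667 = 138.66 s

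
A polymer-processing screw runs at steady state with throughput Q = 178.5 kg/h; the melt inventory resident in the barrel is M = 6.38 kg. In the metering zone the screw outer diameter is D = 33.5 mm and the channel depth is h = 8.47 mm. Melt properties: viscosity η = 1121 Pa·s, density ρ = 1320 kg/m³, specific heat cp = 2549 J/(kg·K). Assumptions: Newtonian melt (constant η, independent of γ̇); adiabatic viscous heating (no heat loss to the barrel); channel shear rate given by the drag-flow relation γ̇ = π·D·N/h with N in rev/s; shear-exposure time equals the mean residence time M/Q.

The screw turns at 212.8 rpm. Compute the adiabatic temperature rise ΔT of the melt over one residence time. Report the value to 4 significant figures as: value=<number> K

value=83.25 K

Convert throughput: Q = 178.5 kg/h = 178.5/3600 = 0.0495833 kg/s
t_res = M / Q_s = 6.38 / 0.0495833 = 128.672 s
Geometry in metres: D = 33.5 mm → 0.0335 m, h = 8.47 mm → 0.00847 m; screw speed N = 212.8 rpm = 3.54667 rev/s
γ̇ = π D N / h = (π)(0.0335)(3.54667) / 0.00847 = 44.0688 s⁻¹
ΔT = η·γ̇²·t_res/(ρ·cp) = [1121 × 44.0688² × 128.672] / [1320 × 2549] = 83.255 K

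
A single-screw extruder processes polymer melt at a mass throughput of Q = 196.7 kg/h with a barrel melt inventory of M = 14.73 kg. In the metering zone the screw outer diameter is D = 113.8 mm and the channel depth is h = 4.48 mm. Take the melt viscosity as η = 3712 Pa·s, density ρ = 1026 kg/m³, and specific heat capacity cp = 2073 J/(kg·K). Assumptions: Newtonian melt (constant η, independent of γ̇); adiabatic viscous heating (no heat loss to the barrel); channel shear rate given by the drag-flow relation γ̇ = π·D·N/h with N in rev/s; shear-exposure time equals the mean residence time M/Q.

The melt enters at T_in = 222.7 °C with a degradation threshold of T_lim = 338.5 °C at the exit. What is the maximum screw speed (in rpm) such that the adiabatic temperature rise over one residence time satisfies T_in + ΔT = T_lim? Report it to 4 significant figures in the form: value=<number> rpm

Throughput in SI: Q_s = 196.7 kg/h ÷ 3600 s/h = 0.0546389 kg/s
Mean residence time: t_res = M/Q_s = 14.73 kg / 0.0546389 kg/s = 269.588 s
Geometry in SI: D = 113.8 mm → 0.1138 m, h = 4.48 mm → 0.00448 m
ΔT_a = T_lim − T_in = 338.5 °C − 222.7 °C = 115.8 K
Invert ΔT = ηγ̇²t_res/(ρcp) for γ̇: γ̇_max² = ΔT_a ρ cp / (η t_res) = 115.8·1026·2073 / (3712·269.588) = 246.12 s⁻²
γ̇_max = sqrt(246.12) = 15.6882 s⁻¹
N_max = γ̇_max h / (πD) = 15.6882·0.00448/(π·0.1138) = 0.196589 rev/s → ×60 = 11.7953 rpm

value=11.80 rpm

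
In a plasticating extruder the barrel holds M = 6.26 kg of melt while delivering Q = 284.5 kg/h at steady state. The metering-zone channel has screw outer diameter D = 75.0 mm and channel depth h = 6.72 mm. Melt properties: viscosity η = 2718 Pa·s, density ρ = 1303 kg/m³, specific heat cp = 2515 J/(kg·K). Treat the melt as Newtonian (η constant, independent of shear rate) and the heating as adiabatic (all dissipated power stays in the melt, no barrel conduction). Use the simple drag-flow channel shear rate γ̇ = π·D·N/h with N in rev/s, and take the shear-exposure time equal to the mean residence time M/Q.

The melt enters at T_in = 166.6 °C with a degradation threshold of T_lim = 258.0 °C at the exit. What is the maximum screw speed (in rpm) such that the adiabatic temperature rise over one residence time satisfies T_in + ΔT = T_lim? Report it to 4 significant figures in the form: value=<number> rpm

value=63.83 rpm

Convert throughput: Q = 284.5 kg/h = 284.5/3600 = 0.0790278 kg/s
t_res = M / Q_s = 6.26 / 0.0790278 = 79.2127 s
Geometry in SI: D = 75.0 mm → 0.075 m, h = 6.72 mm → 0.00672 m
ΔT_a = T_lim − T_in = 258.0 °C − 166.6 °C = 91.4 K
γ̇_max² = ΔT_a·ρ·cp / (η·t_res) = [91.4 × 1303 × 2515] / [2718 × 79.2127] = 1391.18 s⁻²
Take the square root: γ̇_max = √(1391.18) = 37.2986 s⁻¹
Solve γ̇ = πDN/h for N: N_max = γ̇_max·h/(π·D) = 37.2986 × 0.00672 / (π × 0.075) = 1.06378 rev/s = 63.8266 rpm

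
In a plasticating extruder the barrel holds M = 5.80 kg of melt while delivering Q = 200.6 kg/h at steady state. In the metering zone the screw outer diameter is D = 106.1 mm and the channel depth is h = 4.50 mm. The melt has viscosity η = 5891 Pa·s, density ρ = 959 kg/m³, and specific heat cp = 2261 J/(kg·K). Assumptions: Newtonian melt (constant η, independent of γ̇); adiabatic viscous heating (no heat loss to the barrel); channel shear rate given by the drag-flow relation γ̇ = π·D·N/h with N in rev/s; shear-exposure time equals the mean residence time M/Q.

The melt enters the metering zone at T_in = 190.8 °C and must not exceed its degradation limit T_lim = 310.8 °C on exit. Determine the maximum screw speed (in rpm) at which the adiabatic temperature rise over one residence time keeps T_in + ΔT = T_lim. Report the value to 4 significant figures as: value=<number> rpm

Convert throughput: Q = 200.6 kg/h = 200.6/3600 = 0.0557222 kg/s
Mean residence time: t_res = M/Q_s = 5.80 kg / 0.0557222 kg/s = 104.088 s
Geometry in SI: D = 106.1 mm → 0.1061 m, h = 4.50 mm → 0.0045 m
Allowable rise: ΔT_a = T_lim − T_in = 310.8 − 190.8 = 120 K
γ̇_max² = ΔT_a·ρ·cp / (η·t_res) = [120 × 959 × 2261] / [5891 × 104.088] = 424.338 s⁻²
γ̇_max = sqrt(424.338) = 20.5995 s⁻¹
N_max = γ̇_max·h / (π·D) = 20.5995 · 0.0045 / (π · 0.1061) = 0.278101 rev/s = 16.6861 rpm

value=16.69 rpm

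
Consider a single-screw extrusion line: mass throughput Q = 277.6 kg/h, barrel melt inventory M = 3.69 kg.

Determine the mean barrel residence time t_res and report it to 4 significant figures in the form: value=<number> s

Convert throughput: Q = 277.6 kg/h = 277.6/3600 = 0.0771111 kg/s
t_res = M / Q_s = 3.69 / 0.0771111 = 47.853 s

value=47.85 s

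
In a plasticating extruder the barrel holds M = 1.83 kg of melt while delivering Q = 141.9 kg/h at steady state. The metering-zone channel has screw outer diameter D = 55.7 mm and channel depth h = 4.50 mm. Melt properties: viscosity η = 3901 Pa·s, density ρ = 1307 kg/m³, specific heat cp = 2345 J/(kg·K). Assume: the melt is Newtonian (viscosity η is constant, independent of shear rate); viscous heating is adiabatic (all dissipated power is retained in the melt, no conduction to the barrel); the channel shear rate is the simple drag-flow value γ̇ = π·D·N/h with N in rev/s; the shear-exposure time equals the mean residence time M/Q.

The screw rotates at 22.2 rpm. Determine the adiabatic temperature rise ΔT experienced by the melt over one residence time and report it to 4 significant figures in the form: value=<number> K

Convert throughput: Q = 141.9 kg/h = 141.9/3600 = 0.0394167 kg/s
Mean residence time: t_res = M/Q_s = 1.83 kg / 0.0394167 kg/s = 46.4271 s
D = 55.7 mm = 0.0557 m;  h = 4.50 mm = 0.0045 m;  N = 22.2 rpm / 60 = 0.37 rev/s
γ̇ = π D N / h = (π)(0.0557)(0.37) / 0.0045 = 14.3878 s⁻¹
ΔT = η·γ̇²·t_res/(ρ·cp) = [3901 × 14.3878² × 46.4271] / [1307 × 2345] = 12.2326 K

value=12.23 K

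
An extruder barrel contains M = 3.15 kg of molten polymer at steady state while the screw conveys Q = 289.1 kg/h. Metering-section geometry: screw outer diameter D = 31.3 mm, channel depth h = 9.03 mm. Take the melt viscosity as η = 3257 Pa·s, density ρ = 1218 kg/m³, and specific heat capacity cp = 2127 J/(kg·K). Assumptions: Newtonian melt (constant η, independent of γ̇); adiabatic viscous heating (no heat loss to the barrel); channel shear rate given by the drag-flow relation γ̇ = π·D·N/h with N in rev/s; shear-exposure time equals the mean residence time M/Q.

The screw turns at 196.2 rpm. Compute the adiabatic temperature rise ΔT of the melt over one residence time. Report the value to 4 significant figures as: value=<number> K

value=62.53 K

Q_s = Q / 3600 = 289.1 / 3600 = 0.0803056 kg/s
t_res = M / Q_s = 3.15 / 0.0803056 = 39.2252 s
Convert to SI: D = 0.0313 m, h = 0.00903 m, N = 196.2/60 = 3.27 rev/s
γ̇ = π D N / h = (π)(0.0313)(3.27) / 0.00903 = 35.6085 s⁻¹
ΔT = η·γ̇²·t_res/(ρ·cp) = [3257 × 35.6085² × 39.2252] / [1218 × 2127] = 62.5283 K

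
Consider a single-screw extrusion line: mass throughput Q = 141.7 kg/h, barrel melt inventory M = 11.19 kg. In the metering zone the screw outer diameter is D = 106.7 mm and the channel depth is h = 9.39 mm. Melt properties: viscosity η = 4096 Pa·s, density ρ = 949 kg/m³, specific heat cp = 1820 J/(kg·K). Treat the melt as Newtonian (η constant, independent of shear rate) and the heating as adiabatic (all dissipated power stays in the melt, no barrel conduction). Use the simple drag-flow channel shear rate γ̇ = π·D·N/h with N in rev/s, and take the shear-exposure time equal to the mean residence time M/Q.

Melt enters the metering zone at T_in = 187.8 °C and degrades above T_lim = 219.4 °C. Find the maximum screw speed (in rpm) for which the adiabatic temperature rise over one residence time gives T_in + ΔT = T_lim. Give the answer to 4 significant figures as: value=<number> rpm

Q_s = Q / 3600 = 141.7 / 3600 = 0.0393611 kg/s
t_res = M / Q_s = 11.19 / 0.0393611 = 284.291 s
Geometry in SI: D = 106.7 mm → 0.1067 m, h = 9.39 mm → 0.00939 m
Allowable rise: ΔT_a = T_lim − T_in = 219.4 − 187.8 = 31.6 K
γ̇_max² = ΔT_a·ρ·cp / (η·t_res) = [31.6 × 949 × 1820] / [4096 × 284.291] = 46.8708 s⁻²
γ̇_max = sqrt(46.8708) = 6.84622 s⁻¹
Solve γ̇ = πDN/h for N: N_max = γ̇_max·h/(π·D) = 6.84622 × 0.00939 / (π × 0.1067) = 0.19178 rev/s = 11.5068 rpm

value=11.51 rpm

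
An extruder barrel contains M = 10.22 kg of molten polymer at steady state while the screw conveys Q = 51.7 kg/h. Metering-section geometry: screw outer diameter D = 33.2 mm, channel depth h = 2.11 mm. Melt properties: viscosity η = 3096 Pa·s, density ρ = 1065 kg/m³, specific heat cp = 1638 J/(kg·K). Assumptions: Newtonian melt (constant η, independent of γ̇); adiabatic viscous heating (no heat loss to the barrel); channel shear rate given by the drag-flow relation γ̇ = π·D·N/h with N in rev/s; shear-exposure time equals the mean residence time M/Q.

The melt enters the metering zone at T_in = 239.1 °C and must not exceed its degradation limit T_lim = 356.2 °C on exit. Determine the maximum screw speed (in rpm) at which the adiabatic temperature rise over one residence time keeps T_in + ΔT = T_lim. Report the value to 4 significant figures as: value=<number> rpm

Throughput in SI: Q_s = 51.7 kg/h ÷ 3600 s/h = 0.0143611 kg/s
t_res = M / Q_s = 10.22 ÷ 0.0143611 = 711.644 s
Convert to metres: D = 0.0332 m, h = 0.00211 m
ΔT_a = T_lim − T_in = 356.2 °C − 239.1 °C = 117.1 K
γ̇_max² = ΔT_a·ρ·cp / (η·t_res) = [117.1 × 1065 × 1638] / [3096 × 711.644] = 92.7164 s⁻²
γ̇_max = √92.7164 = 9.62894 s⁻¹
N_max = γ̇_max·h / (π·D) = 9.62894 · 0.00211 / (π · 0.0332) = 0.194793 rev/s = 11.6876 rpm

value=11.69 rpm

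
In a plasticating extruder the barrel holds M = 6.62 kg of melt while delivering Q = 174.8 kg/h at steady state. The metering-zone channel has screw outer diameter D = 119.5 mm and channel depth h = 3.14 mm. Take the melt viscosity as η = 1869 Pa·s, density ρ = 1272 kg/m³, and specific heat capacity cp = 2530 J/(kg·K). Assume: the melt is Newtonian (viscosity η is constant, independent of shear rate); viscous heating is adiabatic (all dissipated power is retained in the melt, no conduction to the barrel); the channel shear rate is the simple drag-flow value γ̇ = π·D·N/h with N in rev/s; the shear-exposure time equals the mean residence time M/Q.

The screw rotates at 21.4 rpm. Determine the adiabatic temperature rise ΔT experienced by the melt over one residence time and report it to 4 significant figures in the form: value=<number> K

value=144.0 K

Throughput in SI: Q_s = 174.8 kg/h ÷ 3600 s/h = 0.0485556 kg/s
Mean residence time: t_res = M/Q_s = 6.62 kg / 0.0485556 kg/s = 136.339 s
D = 119.5 mm = 0.1195 m;  h = 3.14 mm = 0.00314 m;  N = 21.4 rpm / 60 = 0.356667 rev/s
γ̇ = π·D·N / h = π · 0.1195 · 0.356667 / 0.00314 = 42.6433 s⁻¹
ΔT = η·γ̇²·t_res/(ρ·cp) = [1869 × 42.6433² × 136.339] / [1272 × 2530] = 143.987 K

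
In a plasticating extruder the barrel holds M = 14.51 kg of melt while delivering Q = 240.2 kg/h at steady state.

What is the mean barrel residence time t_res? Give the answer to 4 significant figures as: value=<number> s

Q_s = Q / 3600 = 240.2 / 3600 = 0.0667222 kg/s
Mean residence time: t_res = M/Q_s = 14.51 kg / 0.0667222 kg/s = 217.469 s

value=217.5 s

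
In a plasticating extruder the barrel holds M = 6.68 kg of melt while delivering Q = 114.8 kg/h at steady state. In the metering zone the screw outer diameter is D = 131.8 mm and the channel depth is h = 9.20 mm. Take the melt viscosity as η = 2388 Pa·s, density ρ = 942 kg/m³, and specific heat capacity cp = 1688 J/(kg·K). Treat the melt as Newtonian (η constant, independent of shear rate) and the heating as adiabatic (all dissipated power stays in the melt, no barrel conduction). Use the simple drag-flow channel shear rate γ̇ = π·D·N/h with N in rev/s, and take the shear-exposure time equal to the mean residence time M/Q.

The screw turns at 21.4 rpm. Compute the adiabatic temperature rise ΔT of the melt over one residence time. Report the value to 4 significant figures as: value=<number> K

Q_s = Q / 3600 = 114.8 / 3600 = 0.0318889 kg/s
t_res = M / Q_s = 6.68 ÷ 0.0318889 = 209.477 s
Convert to SI: D = 0.1318 m, h = 0.0092 m, N = 21.4/60 = 0.356667 rev/s
γ̇ = π D N / h = (π)(0.1318)(0.356667) / 0.0092 = 16.0524 s⁻¹
ΔT = η·γ̇²·t_res/(ρ·cp) = [2388 × 16.0524² × 209.477] / [942 × 1688] = 81.064 K

value=81.06 K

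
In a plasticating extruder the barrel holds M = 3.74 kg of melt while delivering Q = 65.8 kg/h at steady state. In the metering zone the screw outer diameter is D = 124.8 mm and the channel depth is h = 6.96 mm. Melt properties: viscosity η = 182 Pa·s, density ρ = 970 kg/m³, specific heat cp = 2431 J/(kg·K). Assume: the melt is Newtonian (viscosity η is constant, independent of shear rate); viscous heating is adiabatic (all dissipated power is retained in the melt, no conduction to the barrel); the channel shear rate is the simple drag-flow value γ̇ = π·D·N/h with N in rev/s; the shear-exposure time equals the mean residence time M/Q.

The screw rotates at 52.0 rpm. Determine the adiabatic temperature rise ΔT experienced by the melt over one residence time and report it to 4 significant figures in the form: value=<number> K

Q_s = Q / 3600 = 65.8 / 3600 = 0.0182778 kg/s
t_res = M / Q_s = 3.74 ÷ 0.0182778 = 204.62 s
Convert to SI: D = 0.1248 m, h = 0.00696 m, N = 52.0/60 = 0.866667 rev/s
Shear rate: γ̇ = πDN/h = π·0.1248·0.866667/0.00696 = 48.8211 s⁻¹
Adiabatic rise: ΔT = η γ̇² t_res / (ρ cp) = 182·(48.8211)²·204.62 / (970·2431) = 37.6424 K

value=37.64 K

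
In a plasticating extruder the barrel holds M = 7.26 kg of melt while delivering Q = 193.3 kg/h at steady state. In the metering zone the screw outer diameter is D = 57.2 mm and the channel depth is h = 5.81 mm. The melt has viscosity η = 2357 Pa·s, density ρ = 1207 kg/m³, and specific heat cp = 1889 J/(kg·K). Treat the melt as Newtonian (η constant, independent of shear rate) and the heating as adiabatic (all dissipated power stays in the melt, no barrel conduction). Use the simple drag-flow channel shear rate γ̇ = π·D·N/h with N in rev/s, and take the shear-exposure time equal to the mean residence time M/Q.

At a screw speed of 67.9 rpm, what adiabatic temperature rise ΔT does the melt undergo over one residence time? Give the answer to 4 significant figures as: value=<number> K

value=171.2 K

Throughput in SI: Q_s = 193.3 kg/h ÷ 3600 s/h = 0.0536944 kg/s
t_res = M / Q_s = 7.26 / 0.0536944 = 135.21 s
Convert to SI: D = 0.0572 m, h = 0.00581 m, N = 67.9/60 = 1.13167 rev/s
Shear rate: γ̇ = πDN/h = π·0.0572·1.13167/0.00581 = 35.0016 s⁻¹
Adiabatic rise: ΔT = η γ̇² t_res / (ρ cp) = 2357·(35.0016)²·135.21 / (1207·1889) = 171.24 K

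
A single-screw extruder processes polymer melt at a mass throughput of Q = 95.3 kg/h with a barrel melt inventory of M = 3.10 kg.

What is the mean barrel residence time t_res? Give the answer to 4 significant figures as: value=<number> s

value=117.1 s

Throughput in SI: Q_s = 95.3 kg/h ÷ 3600 s/h = 0.0264722 kg/s
t_res = M / Q_s = 3.10 / 0.0264722 = 117.104 s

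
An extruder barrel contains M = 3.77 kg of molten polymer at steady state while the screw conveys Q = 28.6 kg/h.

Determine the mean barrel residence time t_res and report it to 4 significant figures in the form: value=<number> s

Throughput in SI: Q_s = 28.6 kg/h ÷ 3600 s/h = 0.00794444 kg/s
t_res = M / Q_s = 3.77 / 0.00794444 = 474.545 s

value=474.5 s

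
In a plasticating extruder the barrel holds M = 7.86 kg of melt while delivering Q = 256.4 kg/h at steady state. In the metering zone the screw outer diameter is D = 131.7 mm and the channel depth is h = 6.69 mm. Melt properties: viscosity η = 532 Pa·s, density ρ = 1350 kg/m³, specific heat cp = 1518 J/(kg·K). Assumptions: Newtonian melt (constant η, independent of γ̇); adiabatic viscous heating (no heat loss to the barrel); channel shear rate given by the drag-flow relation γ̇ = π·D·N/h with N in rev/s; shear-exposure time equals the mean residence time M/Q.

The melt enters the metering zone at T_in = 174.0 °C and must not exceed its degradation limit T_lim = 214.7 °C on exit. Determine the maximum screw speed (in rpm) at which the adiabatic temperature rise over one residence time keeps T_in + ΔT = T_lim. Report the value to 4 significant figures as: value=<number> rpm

Throughput in SI: Q_s = 256.4 kg/h ÷ 3600 s/h = 0.0712222 kg/s
t_res = M / Q_s = 7.86 ÷ 0.0712222 = 110.359 s
Convert to metres: D = 0.1317 m, h = 0.00669 m
ΔT_a = T_lim − T_in = 214.7 − 174.0 = 40.7 K
Invert ΔT = ηγ̇²t_res/(ρcp) for γ̇: γ̇_max² = ΔT_a ρ cp / (η t_res) = 40.7·1350·1518 / (532·110.359) = 1420.63 s⁻²
γ̇_max = √1420.63 = 37.6913 s⁻¹
Solve γ̇ = πDN/h for N: N_max = γ̇_max·h/(π·D) = 37.6913 × 0.00669 / (π × 0.1317) = 0.60944 rev/s = 36.5664 rpm

value=36.57 rpm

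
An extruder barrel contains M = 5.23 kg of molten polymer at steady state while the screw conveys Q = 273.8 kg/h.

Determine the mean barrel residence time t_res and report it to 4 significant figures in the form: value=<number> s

Convert throughput: Q = 273.8 kg/h = 273.8/3600 = 0.0760556 kg/s
t_res = M / Q_s = 5.23 / 0.0760556 = 68.7655 s

value=68.77 s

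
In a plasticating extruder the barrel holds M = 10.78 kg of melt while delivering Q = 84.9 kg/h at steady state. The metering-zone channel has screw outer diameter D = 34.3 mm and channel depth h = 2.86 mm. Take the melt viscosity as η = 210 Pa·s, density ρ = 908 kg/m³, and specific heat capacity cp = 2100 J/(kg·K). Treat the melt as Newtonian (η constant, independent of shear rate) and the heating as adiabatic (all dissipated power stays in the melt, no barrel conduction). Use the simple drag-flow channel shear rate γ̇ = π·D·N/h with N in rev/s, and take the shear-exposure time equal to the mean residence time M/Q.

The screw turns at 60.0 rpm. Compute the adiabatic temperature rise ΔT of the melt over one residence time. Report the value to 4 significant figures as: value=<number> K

Q_s = Q / 3600 = 84.9 / 3600 = 0.0235833 kg/s
Mean residence time: t_res = M/Q_s = 10.78 kg / 0.0235833 kg/s = 457.102 s
D = 34.3 mm = 0.0343 m;  h = 2.86 mm = 0.00286 m;  N = 60.0 rpm / 60 = 1 rev/s
γ̇ = π·D·N / h = π · 0.0343 · 1 / 0.00286 = 37.6771 s⁻¹
Adiabatic rise: ΔT = η γ̇² t_res / (ρ cp) = 210·(37.6771)²·457.102 / (908·2100) = 71.4634 K

value=71.46 K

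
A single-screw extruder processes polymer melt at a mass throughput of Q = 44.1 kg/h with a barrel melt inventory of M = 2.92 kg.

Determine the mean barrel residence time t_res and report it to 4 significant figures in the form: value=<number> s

Q_s = Q / 3600 = 44.1 / 3600 = 0.01225 kg/s
t_res = M / Q_s = 2.92 ÷ 0.01225 = 238.367 s

value=238.4 s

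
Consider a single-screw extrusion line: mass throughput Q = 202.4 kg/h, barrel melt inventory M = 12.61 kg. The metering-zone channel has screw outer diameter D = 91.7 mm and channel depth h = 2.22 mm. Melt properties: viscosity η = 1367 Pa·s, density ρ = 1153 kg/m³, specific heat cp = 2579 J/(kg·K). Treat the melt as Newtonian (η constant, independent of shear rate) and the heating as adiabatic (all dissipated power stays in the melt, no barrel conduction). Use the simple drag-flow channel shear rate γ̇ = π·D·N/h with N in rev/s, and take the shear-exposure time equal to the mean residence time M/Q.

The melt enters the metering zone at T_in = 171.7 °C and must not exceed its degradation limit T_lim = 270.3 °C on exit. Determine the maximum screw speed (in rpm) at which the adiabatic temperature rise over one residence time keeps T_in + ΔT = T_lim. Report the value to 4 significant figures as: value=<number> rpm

Throughput in SI: Q_s = 202.4 kg/h ÷ 3600 s/h = 0.0562222 kg/s
t_res = M / Q_s = 12.61 / 0.0562222 = 224.289 s
Geometry in SI: D = 91.7 mm → 0.0917 m, h = 2.22 mm → 0.00222 m
ΔT_a = T_lim − T_in = 270.3 °C − 171.7 °C = 98.6 K
Invert ΔT = ηγ̇²t_res/(ρcp) for γ̇: γ̇_max² = ΔT_a ρ cp / (η t_res) = 98.6·1153·2579 / (1367·224.289) = 956.273 s⁻²
γ̇_max = √956.273 = 30.9237 s⁻¹
N_max = γ̇_max h / (πD) = 30.9237·0.00222/(π·0.0917) = 0.2383 rev/s → ×60 = 14.298 rpm

value=14.30 rpm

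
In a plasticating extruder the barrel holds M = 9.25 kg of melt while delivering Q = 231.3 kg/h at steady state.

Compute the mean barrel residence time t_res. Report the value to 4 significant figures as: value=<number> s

Convert throughput: Q = 231.3 kg/h = 231.3/3600 = 0.06425 kg/s
Mean residence time: t_res = M/Q_s = 9.25 kg / 0.06425 kg/s = 143.969 s

value=144.0 s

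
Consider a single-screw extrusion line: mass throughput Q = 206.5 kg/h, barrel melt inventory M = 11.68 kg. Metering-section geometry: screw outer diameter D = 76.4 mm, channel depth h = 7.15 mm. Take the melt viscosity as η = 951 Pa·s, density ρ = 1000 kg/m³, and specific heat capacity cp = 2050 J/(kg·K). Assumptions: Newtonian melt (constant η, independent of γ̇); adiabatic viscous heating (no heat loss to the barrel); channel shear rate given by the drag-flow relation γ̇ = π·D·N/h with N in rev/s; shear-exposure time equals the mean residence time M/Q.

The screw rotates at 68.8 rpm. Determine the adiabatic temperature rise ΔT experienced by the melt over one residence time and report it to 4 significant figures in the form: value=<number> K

Throughput in SI: Q_s = 206.5 kg/h ÷ 3600 s/h = 0.0573611 kg/s
Mean residence time: t_res = M/Q_s = 11.68 kg / 0.0573611 kg/s = 203.622 s
D = 76.4 mm = 0.0764 m;  h = 7.15 mm = 0.00715 m;  N = 68.8 rpm / 60 = 1.14667 rev/s
γ̇ = π D N / h = (π)(0.0764)(1.14667) / 0.00715 = 38.4923 s⁻¹
ΔT = η·γ̇²·t_res/(ρ·cp) = [951 × 38.4923² × 203.622] / [1000 × 2050] = 139.959 K

value=140.0 K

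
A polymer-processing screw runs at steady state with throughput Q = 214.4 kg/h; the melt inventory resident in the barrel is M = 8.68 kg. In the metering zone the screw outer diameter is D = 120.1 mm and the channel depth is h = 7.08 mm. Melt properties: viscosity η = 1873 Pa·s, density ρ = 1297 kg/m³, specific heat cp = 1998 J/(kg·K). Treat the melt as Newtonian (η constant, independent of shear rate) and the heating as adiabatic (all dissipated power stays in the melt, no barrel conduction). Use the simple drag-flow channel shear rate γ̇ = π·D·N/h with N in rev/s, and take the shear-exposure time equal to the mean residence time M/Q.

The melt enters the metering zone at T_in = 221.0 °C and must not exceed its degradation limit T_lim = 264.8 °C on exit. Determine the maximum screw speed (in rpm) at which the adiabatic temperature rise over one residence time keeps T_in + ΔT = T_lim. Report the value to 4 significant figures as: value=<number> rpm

Convert throughput: Q = 214.4 kg/h = 214.4/3600 = 0.0595556 kg/s
t_res = M / Q_s = 8.68 / 0.0595556 = 145.746 s
D = 120.1 mm = 0.1201 m;  h = 7.08 mm = 0.00708 m
Allowable rise: ΔT_a = T_lim − T_in = 264.8 − 221.0 = 43.8 K
γ̇_max² = ΔT_a·ρ·cp / (η·t_res) = [43.8 × 1297 × 1998] / [1873 × 145.746] = 415.79 s⁻²
Take the square root: γ̇_max = √(415.79) = 20.3909 s⁻¹
Solve γ̇ = πDN/h for N: N_max = γ̇_max·h/(π·D) = 20.3909 × 0.00708 / (π × 0.1201) = 0.382629 rev/s = 22.9577 rpm

value=22.96 rpm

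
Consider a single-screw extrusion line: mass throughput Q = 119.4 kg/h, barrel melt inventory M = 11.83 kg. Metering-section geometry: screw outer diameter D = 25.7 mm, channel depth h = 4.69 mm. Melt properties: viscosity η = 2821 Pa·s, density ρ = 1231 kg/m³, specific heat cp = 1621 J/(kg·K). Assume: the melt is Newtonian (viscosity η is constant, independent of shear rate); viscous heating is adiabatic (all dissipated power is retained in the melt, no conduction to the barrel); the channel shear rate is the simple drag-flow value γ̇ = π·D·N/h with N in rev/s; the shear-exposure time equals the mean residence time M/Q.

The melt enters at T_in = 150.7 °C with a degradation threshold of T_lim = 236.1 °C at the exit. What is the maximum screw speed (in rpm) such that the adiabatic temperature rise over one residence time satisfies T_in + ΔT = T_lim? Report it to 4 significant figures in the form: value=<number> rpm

Convert throughput: Q = 119.4 kg/h = 119.4/3600 = 0.0331667 kg/s
Mean residence time: t_res = M/Q_s = 11.83 kg / 0.0331667 kg/s = 356.683 s
Convert to metres: D = 0.0257 m, h = 0.00469 m
Allowable rise: ΔT_a = T_lim − T_in = 236.1 − 150.7 = 85.4 K
γ̇_max² = ΔT_a·ρ·cp/(η·t_res) = 85.4·1231·1621/(2821·356.683) = 169.361 s⁻²
γ̇_max = sqrt(169.361) = 13.0139 s⁻¹
N_max = γ̇_max h / (πD) = 13.0139·0.00469/(π·0.0257) = 0.755956 rev/s → ×60 = 45.3573 rpm

value=45.36 rpm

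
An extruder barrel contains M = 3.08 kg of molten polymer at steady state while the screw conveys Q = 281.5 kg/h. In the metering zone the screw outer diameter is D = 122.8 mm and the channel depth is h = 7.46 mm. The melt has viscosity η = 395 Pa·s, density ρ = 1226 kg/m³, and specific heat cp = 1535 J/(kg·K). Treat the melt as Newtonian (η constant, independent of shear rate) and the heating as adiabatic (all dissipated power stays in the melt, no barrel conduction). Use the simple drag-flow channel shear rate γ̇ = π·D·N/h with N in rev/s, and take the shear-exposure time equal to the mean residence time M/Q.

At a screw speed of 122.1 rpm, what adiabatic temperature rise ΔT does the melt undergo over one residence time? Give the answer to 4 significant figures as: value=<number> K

value=91.56 K

Throughput in SI: Q_s = 281.5 kg/h ÷ 3600 s/h = 0.0781944 kg/s
Mean residence time: t_res = M/Q_s = 3.08 kg / 0.0781944 kg/s = 39.389 s
D = 122.8 mm = 0.1228 m;  h = 7.46 mm = 0.00746 m;  N = 122.1 rpm / 60 = 2.035 rev/s
γ̇ = π·D·N / h = π · 0.1228 · 2.035 / 0.00746 = 105.238 s⁻¹
ΔT = η·γ̇²·t_res / (ρ·cp) = 395 · (105.238)² · 39.389 / (1226 · 1535) = 91.5631 K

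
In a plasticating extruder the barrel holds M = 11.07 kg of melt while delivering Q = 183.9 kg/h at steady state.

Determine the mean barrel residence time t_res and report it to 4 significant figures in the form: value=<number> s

Throughput in SI: Q_s = 183.9 kg/h ÷ 3600 s/h = 0.0510833 kg/s
t_res = M / Q_s = 11.07 / 0.0510833 = 216.705 s

value=216.7 s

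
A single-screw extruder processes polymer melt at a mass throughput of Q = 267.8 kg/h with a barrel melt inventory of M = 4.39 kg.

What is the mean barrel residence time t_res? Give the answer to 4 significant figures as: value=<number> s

Q_s = Q / 3600 = 267.8 / 3600 = 0.0743889 kg/s
t_res = M / Q_s = 4.39 ÷ 0.0743889 = 59.0142 s

value=59.01 s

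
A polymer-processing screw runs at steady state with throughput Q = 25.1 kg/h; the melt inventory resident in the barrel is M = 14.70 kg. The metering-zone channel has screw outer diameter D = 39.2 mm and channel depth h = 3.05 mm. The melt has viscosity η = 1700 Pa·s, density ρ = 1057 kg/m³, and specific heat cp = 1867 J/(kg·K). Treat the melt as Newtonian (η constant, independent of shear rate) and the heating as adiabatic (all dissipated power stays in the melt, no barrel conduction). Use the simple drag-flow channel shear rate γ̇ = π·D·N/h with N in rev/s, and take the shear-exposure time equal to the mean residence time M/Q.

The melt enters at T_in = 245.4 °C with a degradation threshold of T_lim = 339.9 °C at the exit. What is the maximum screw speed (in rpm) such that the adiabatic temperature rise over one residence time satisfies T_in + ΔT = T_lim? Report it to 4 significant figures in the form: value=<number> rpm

value=10.72 rpm

Throughput in SI: Q_s = 25.1 kg/h ÷ 3600 s/h = 0.00697222 kg/s
Mean residence time: t_res = M/Q_s = 14.70 kg / 0.00697222 kg/s = 2108.37 s
D = 39.2 mm = 0.0392 m;  h = 3.05 mm = 0.00305 m
ΔT_a = T_lim − T_in = 339.9 − 245.4 = 94.5 K
γ̇_max² = ΔT_a·ρ·cp / (η·t_res) = [94.5 × 1057 × 1867] / [1700 × 2108.37] = 52.0303 s⁻²
γ̇_max = sqrt(52.0303) = 7.2132 s⁻¹
N_max = γ̇_max h / (πD) = 7.2132·0.00305/(π·0.0392) = 0.178645 rev/s → ×60 = 10.7187 rpm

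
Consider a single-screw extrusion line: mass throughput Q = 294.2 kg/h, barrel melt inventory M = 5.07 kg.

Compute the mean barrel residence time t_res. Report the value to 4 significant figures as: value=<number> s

value=62.04 s

Throughput in SI: Q_s = 294.2 kg/h ÷ 3600 s/h = 0.0817222 kg/s
Mean residence time: t_res = M/Q_s = 5.07 kg / 0.0817222 kg/s = 62.0394 s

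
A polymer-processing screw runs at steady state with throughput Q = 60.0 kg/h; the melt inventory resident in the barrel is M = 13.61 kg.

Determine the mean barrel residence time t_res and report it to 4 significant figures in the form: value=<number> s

Q_s = Q / 3600 = 60.0 / 3600 = 0.0166667 kg/s
t_res = M / Q_s = 13.61 ÷ 0.0166667 = 816.6 s

value=816.6 s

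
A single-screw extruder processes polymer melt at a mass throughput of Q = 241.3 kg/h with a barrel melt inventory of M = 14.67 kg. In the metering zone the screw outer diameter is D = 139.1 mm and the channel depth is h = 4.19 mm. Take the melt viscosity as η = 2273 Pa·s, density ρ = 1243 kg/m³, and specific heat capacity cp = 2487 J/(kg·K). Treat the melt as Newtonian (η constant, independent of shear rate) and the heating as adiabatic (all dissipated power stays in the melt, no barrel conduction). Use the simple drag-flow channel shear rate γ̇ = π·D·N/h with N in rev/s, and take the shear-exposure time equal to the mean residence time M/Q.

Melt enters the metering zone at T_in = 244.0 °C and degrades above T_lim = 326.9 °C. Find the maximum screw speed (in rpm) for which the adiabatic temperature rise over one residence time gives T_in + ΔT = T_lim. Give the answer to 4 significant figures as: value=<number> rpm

value=13.06 rpm

Q_s = Q / 3600 = 241.3 / 3600 = 0.0670278 kg/s
Mean residence time: t_res = M/Q_s = 14.67 kg / 0.0670278 kg/s = 218.864 s
D = 139.1 mm = 0.1391 m;  h = 4.19 mm = 0.00419 m
ΔT_a = T_lim − T_in = 326.9 °C − 244.0 °C = 82.9 K
γ̇_max² = ΔT_a·ρ·cp/(η·t_res) = 82.9·1243·2487/(2273·218.864) = 515.142 s⁻²
Take the square root: γ̇_max = √(515.142) = 22.6967 s⁻¹
N_max = γ̇_max·h / (π·D) = 22.6967 · 0.00419 / (π · 0.1391) = 0.217621 rev/s = 13.0572 rpm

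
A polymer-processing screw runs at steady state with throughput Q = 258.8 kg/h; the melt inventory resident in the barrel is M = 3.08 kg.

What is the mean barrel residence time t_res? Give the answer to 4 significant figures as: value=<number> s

value=42.84 s

Q_s = Q / 3600 = 258.8 / 3600 = 0.0718889 kg/s
t_res = M / Q_s = 3.08 / 0.0718889 = 42.8439 s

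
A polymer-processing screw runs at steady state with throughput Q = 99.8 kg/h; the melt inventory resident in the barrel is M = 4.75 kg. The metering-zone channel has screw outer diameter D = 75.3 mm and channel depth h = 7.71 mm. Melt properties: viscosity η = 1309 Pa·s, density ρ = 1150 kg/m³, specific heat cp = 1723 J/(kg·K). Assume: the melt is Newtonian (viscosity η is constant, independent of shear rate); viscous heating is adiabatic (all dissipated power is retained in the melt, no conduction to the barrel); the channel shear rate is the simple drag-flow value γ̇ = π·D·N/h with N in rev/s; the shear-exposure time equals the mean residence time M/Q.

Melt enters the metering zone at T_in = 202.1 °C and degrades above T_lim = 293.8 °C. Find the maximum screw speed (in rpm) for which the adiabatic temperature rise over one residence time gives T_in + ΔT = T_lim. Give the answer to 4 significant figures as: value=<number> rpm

value=55.66 rpm

Q_s = Q / 3600 = 99.8 / 3600 = 0.0277222 kg/s
t_res = M / Q_s = 4.75 / 0.0277222 = 171.343 s
D = 75.3 mm = 0.0753 m;  h = 7.71 mm = 0.00771 m
Allowable rise: ΔT_a = T_lim − T_in = 293.8 − 202.1 = 91.7 K
Invert ΔT = ηγ̇²t_res/(ρcp) for γ̇: γ̇_max² = ΔT_a ρ cp / (η t_res) = 91.7·1150·1723 / (1309·171.343) = 810.116 s⁻²
Take the square root: γ̇_max = √(810.116) = 28.4625 s⁻¹
N_max = γ̇_max h / (πD) = 28.4625·0.00771/(π·0.0753) = 0.927648 rev/s → ×60 = 55.6589 rpm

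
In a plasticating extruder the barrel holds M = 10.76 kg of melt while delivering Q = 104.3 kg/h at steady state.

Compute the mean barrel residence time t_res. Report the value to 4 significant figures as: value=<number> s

value=371.4 s

Q_s = Q / 3600 = 104.3 / 3600 = 0.0289722 kg/s
Mean residence time: t_res = M/Q_s = 10.76 kg / 0.0289722 kg/s = 371.39 s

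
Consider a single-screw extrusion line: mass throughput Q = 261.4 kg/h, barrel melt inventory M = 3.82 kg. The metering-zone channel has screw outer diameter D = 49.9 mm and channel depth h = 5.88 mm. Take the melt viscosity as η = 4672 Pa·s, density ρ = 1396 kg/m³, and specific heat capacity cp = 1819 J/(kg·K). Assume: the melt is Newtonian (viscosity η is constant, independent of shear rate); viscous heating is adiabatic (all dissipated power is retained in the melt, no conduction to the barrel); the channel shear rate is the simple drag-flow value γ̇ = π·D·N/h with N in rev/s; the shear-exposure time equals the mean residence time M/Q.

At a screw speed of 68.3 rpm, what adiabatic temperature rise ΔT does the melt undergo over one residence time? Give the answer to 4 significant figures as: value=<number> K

Throughput in SI: Q_s = 261.4 kg/h ÷ 3600 s/h = 0.0726111 kg/s
Mean residence time: t_res = M/Q_s = 3.82 kg / 0.0726111 kg/s = 52.609 s
Convert to SI: D = 0.0499 m, h = 0.00588 m, N = 68.3/60 = 1.13833 rev/s
γ̇ = π·D·N / h = π · 0.0499 · 1.13833 / 0.00588 = 30.3489 s⁻¹
ΔT = η·γ̇²·t_res/(ρ·cp) = [4672 × 30.3489² × 52.609] / [1396 × 1819] = 89.1518 K

value=89.15 K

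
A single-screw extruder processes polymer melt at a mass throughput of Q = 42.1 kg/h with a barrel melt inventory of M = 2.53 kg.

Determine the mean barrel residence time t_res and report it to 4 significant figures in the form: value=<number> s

value=216.3 s

Convert throughput: Q = 42.1 kg/h = 42.1/3600 = 0.0116944 kg/s
Mean residence time: t_res = M/Q_s = 2.53 kg / 0.0116944 kg/s = 216.342 s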